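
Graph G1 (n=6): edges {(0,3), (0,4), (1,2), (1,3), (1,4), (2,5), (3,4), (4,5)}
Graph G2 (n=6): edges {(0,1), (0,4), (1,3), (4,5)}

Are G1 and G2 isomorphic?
No, not isomorphic

The graphs are NOT isomorphic.

Degrees in G1: deg(0)=2, deg(1)=3, deg(2)=2, deg(3)=3, deg(4)=4, deg(5)=2.
Sorted degree sequence of G1: [4, 3, 3, 2, 2, 2].
Degrees in G2: deg(0)=2, deg(1)=2, deg(2)=0, deg(3)=1, deg(4)=2, deg(5)=1.
Sorted degree sequence of G2: [2, 2, 2, 1, 1, 0].
The (sorted) degree sequence is an isomorphism invariant, so since G1 and G2 have different degree sequences they cannot be isomorphic.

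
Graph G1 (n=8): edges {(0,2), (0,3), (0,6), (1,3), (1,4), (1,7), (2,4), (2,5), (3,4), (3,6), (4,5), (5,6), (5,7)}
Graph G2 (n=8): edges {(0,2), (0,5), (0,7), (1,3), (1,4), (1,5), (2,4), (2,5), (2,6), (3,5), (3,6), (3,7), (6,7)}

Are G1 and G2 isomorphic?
Yes, isomorphic

The graphs are isomorphic.
One valid mapping φ: V(G1) → V(G2): 0→7, 1→1, 2→0, 3→3, 4→5, 5→2, 6→6, 7→4

Verify φ preserves adjacency — for each edge of G1, its image is an edge of G2:
  (0,2) → (φ(0),φ(2)) = (0,7) ∈ E(G2) ✓
  (0,3) → (φ(0),φ(3)) = (3,7) ∈ E(G2) ✓
  (0,6) → (φ(0),φ(6)) = (6,7) ∈ E(G2) ✓
  (1,3) → (φ(1),φ(3)) = (1,3) ∈ E(G2) ✓
  (1,4) → (φ(1),φ(4)) = (1,5) ∈ E(G2) ✓
  (1,7) → (φ(1),φ(7)) = (1,4) ∈ E(G2) ✓
  (2,4) → (φ(2),φ(4)) = (0,5) ∈ E(G2) ✓
  (2,5) → (φ(2),φ(5)) = (0,2) ∈ E(G2) ✓
  (3,4) → (φ(3),φ(4)) = (3,5) ∈ E(G2) ✓
  (3,6) → (φ(3),φ(6)) = (3,6) ∈ E(G2) ✓
  (4,5) → (φ(4),φ(5)) = (2,5) ∈ E(G2) ✓
  (5,6) → (φ(5),φ(6)) = (2,6) ∈ E(G2) ✓
  (5,7) → (φ(5),φ(7)) = (2,4) ∈ E(G2) ✓
All 13 edges of G1 map to edges of G2, and |E(G1)| = |E(G2)| = 13, so φ is a bijection on edges as well as vertices. Hence G1 ≅ G2.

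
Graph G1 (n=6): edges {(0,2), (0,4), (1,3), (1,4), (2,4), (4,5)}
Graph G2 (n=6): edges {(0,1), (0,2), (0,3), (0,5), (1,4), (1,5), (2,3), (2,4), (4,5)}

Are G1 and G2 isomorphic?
No, not isomorphic

The graphs are NOT isomorphic.

Counting triangles (3-cliques): G1 has 1, G2 has 3.
Triangle count is an isomorphism invariant, so differing triangle counts rule out isomorphism.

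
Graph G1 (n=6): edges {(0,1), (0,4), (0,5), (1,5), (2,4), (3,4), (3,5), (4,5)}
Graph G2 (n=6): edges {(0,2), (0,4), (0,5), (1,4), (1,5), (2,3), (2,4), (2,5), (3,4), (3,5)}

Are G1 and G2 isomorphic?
No, not isomorphic

The graphs are NOT isomorphic.

Degrees in G1: deg(0)=3, deg(1)=2, deg(2)=1, deg(3)=2, deg(4)=4, deg(5)=4.
Sorted degree sequence of G1: [4, 4, 3, 2, 2, 1].
Degrees in G2: deg(0)=3, deg(1)=2, deg(2)=4, deg(3)=3, deg(4)=4, deg(5)=4.
Sorted degree sequence of G2: [4, 4, 4, 3, 3, 2].
The (sorted) degree sequence is an isomorphism invariant, so since G1 and G2 have different degree sequences they cannot be isomorphic.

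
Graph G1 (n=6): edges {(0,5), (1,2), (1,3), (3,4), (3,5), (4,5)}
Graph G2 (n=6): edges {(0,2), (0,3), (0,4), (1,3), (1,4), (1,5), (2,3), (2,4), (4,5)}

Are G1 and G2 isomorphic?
No, not isomorphic

The graphs are NOT isomorphic.

Degrees in G1: deg(0)=1, deg(1)=2, deg(2)=1, deg(3)=3, deg(4)=2, deg(5)=3.
Sorted degree sequence of G1: [3, 3, 2, 2, 1, 1].
Degrees in G2: deg(0)=3, deg(1)=3, deg(2)=3, deg(3)=3, deg(4)=4, deg(5)=2.
Sorted degree sequence of G2: [4, 3, 3, 3, 3, 2].
The (sorted) degree sequence is an isomorphism invariant, so since G1 and G2 have different degree sequences they cannot be isomorphic.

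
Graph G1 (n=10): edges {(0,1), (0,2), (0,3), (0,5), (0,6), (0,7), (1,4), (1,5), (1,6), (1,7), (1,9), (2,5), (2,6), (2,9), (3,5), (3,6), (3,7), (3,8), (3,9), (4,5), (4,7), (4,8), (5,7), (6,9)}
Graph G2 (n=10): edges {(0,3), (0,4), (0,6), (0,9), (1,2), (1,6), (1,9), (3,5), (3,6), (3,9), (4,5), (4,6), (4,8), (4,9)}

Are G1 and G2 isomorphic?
No, not isomorphic

The graphs are NOT isomorphic.

Counting triangles (3-cliques): G1 has 17, G2 has 4.
Triangle count is an isomorphism invariant, so differing triangle counts rule out isomorphism.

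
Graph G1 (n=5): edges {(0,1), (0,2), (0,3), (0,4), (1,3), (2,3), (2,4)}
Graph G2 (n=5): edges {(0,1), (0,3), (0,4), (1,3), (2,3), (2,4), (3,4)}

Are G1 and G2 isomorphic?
Yes, isomorphic

The graphs are isomorphic.
One valid mapping φ: V(G1) → V(G2): 0→3, 1→2, 2→0, 3→4, 4→1

Verify φ preserves adjacency — for each edge of G1, its image is an edge of G2:
  (0,1) → (φ(0),φ(1)) = (2,3) ∈ E(G2) ✓
  (0,2) → (φ(0),φ(2)) = (0,3) ∈ E(G2) ✓
  (0,3) → (φ(0),φ(3)) = (3,4) ∈ E(G2) ✓
  (0,4) → (φ(0),φ(4)) = (1,3) ∈ E(G2) ✓
  (1,3) → (φ(1),φ(3)) = (2,4) ∈ E(G2) ✓
  (2,3) → (φ(2),φ(3)) = (0,4) ∈ E(G2) ✓
  (2,4) → (φ(2),φ(4)) = (0,1) ∈ E(G2) ✓
All 7 edges of G1 map to edges of G2, and |E(G1)| = |E(G2)| = 7, so φ is a bijection on edges as well as vertices. Hence G1 ≅ G2.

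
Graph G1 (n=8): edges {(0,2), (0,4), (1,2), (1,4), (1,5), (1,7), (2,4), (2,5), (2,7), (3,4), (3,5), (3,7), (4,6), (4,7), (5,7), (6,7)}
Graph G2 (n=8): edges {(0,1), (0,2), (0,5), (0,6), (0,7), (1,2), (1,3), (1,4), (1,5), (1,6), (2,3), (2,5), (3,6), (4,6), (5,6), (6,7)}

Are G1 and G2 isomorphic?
Yes, isomorphic

The graphs are isomorphic.
One valid mapping φ: V(G1) → V(G2): 0→7, 1→5, 2→0, 3→3, 4→6, 5→2, 6→4, 7→1

Verify φ preserves adjacency — for each edge of G1, its image is an edge of G2:
  (0,2) → (φ(0),φ(2)) = (0,7) ∈ E(G2) ✓
  (0,4) → (φ(0),φ(4)) = (6,7) ∈ E(G2) ✓
  (1,2) → (φ(1),φ(2)) = (0,5) ∈ E(G2) ✓
  (1,4) → (φ(1),φ(4)) = (5,6) ∈ E(G2) ✓
  (1,5) → (φ(1),φ(5)) = (2,5) ∈ E(G2) ✓
  (1,7) → (φ(1),φ(7)) = (1,5) ∈ E(G2) ✓
  (2,4) → (φ(2),φ(4)) = (0,6) ∈ E(G2) ✓
  (2,5) → (φ(2),φ(5)) = (0,2) ∈ E(G2) ✓
  (2,7) → (φ(2),φ(7)) = (0,1) ∈ E(G2) ✓
  (3,4) → (φ(3),φ(4)) = (3,6) ∈ E(G2) ✓
  (3,5) → (φ(3),φ(5)) = (2,3) ∈ E(G2) ✓
  (3,7) → (φ(3),φ(7)) = (1,3) ∈ E(G2) ✓
  (4,6) → (φ(4),φ(6)) = (4,6) ∈ E(G2) ✓
  (4,7) → (φ(4),φ(7)) = (1,6) ∈ E(G2) ✓
  (5,7) → (φ(5),φ(7)) = (1,2) ∈ E(G2) ✓
  (6,7) → (φ(6),φ(7)) = (1,4) ∈ E(G2) ✓
All 16 edges of G1 map to edges of G2, and |E(G1)| = |E(G2)| = 16, so φ is a bijection on edges as well as vertices. Hence G1 ≅ G2.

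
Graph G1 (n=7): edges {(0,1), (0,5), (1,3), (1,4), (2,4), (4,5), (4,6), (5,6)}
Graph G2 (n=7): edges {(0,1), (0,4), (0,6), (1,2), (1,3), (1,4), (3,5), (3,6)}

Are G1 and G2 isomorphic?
Yes, isomorphic

The graphs are isomorphic.
One valid mapping φ: V(G1) → V(G2): 0→6, 1→3, 2→2, 3→5, 4→1, 5→0, 6→4

Verify φ preserves adjacency — for each edge of G1, its image is an edge of G2:
  (0,1) → (φ(0),φ(1)) = (3,6) ∈ E(G2) ✓
  (0,5) → (φ(0),φ(5)) = (0,6) ∈ E(G2) ✓
  (1,3) → (φ(1),φ(3)) = (3,5) ∈ E(G2) ✓
  (1,4) → (φ(1),φ(4)) = (1,3) ∈ E(G2) ✓
  (2,4) → (φ(2),φ(4)) = (1,2) ∈ E(G2) ✓
  (4,5) → (φ(4),φ(5)) = (0,1) ∈ E(G2) ✓
  (4,6) → (φ(4),φ(6)) = (1,4) ∈ E(G2) ✓
  (5,6) → (φ(5),φ(6)) = (0,4) ∈ E(G2) ✓
All 8 edges of G1 map to edges of G2, and |E(G1)| = |E(G2)| = 8, so φ is a bijection on edges as well as vertices. Hence G1 ≅ G2.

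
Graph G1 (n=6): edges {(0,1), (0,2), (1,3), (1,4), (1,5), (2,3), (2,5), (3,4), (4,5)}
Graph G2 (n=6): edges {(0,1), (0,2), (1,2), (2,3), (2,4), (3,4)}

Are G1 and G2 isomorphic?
No, not isomorphic

The graphs are NOT isomorphic.

Degrees in G1: deg(0)=2, deg(1)=4, deg(2)=3, deg(3)=3, deg(4)=3, deg(5)=3.
Sorted degree sequence of G1: [4, 3, 3, 3, 3, 2].
Degrees in G2: deg(0)=2, deg(1)=2, deg(2)=4, deg(3)=2, deg(4)=2, deg(5)=0.
Sorted degree sequence of G2: [4, 2, 2, 2, 2, 0].
The (sorted) degree sequence is an isomorphism invariant, so since G1 and G2 have different degree sequences they cannot be isomorphic.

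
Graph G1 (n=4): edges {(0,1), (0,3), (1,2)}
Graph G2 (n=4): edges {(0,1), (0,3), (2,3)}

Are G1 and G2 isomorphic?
Yes, isomorphic

The graphs are isomorphic.
One valid mapping φ: V(G1) → V(G2): 0→0, 1→3, 2→2, 3→1

Verify φ preserves adjacency — for each edge of G1, its image is an edge of G2:
  (0,1) → (φ(0),φ(1)) = (0,3) ∈ E(G2) ✓
  (0,3) → (φ(0),φ(3)) = (0,1) ∈ E(G2) ✓
  (1,2) → (φ(1),φ(2)) = (2,3) ∈ E(G2) ✓
All 3 edges of G1 map to edges of G2, and |E(G1)| = |E(G2)| = 3, so φ is a bijection on edges as well as vertices. Hence G1 ≅ G2.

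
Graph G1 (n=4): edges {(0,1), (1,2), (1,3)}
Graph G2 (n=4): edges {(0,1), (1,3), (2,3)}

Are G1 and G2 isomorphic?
No, not isomorphic

The graphs are NOT isomorphic.

Degrees in G1: deg(0)=1, deg(1)=3, deg(2)=1, deg(3)=1.
Sorted degree sequence of G1: [3, 1, 1, 1].
Degrees in G2: deg(0)=1, deg(1)=2, deg(2)=1, deg(3)=2.
Sorted degree sequence of G2: [2, 2, 1, 1].
The (sorted) degree sequence is an isomorphism invariant, so since G1 and G2 have different degree sequences they cannot be isomorphic.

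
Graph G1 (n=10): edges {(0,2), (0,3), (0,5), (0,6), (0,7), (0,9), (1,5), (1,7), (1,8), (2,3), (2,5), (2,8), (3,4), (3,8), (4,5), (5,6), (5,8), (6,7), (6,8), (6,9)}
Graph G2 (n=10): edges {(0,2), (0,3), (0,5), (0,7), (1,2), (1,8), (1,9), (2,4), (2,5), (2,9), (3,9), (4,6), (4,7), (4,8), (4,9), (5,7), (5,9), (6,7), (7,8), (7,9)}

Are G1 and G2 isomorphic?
Yes, isomorphic

The graphs are isomorphic.
One valid mapping φ: V(G1) → V(G2): 0→7, 1→1, 2→5, 3→0, 4→3, 5→9, 6→4, 7→8, 8→2, 9→6

Verify φ preserves adjacency — for each edge of G1, its image is an edge of G2:
  (0,2) → (φ(0),φ(2)) = (5,7) ∈ E(G2) ✓
  (0,3) → (φ(0),φ(3)) = (0,7) ∈ E(G2) ✓
  (0,5) → (φ(0),φ(5)) = (7,9) ∈ E(G2) ✓
  (0,6) → (φ(0),φ(6)) = (4,7) ∈ E(G2) ✓
  (0,7) → (φ(0),φ(7)) = (7,8) ∈ E(G2) ✓
  (0,9) → (φ(0),φ(9)) = (6,7) ∈ E(G2) ✓
  (1,5) → (φ(1),φ(5)) = (1,9) ∈ E(G2) ✓
  (1,7) → (φ(1),φ(7)) = (1,8) ∈ E(G2) ✓
  (1,8) → (φ(1),φ(8)) = (1,2) ∈ E(G2) ✓
  (2,3) → (φ(2),φ(3)) = (0,5) ∈ E(G2) ✓
  (2,5) → (φ(2),φ(5)) = (5,9) ∈ E(G2) ✓
  (2,8) → (φ(2),φ(8)) = (2,5) ∈ E(G2) ✓
  (3,4) → (φ(3),φ(4)) = (0,3) ∈ E(G2) ✓
  (3,8) → (φ(3),φ(8)) = (0,2) ∈ E(G2) ✓
  (4,5) → (φ(4),φ(5)) = (3,9) ∈ E(G2) ✓
  (5,6) → (φ(5),φ(6)) = (4,9) ∈ E(G2) ✓
  (5,8) → (φ(5),φ(8)) = (2,9) ∈ E(G2) ✓
  (6,7) → (φ(6),φ(7)) = (4,8) ∈ E(G2) ✓
  (6,8) → (φ(6),φ(8)) = (2,4) ∈ E(G2) ✓
  (6,9) → (φ(6),φ(9)) = (4,6) ∈ E(G2) ✓
All 20 edges of G1 map to edges of G2, and |E(G1)| = |E(G2)| = 20, so φ is a bijection on edges as well as vertices. Hence G1 ≅ G2.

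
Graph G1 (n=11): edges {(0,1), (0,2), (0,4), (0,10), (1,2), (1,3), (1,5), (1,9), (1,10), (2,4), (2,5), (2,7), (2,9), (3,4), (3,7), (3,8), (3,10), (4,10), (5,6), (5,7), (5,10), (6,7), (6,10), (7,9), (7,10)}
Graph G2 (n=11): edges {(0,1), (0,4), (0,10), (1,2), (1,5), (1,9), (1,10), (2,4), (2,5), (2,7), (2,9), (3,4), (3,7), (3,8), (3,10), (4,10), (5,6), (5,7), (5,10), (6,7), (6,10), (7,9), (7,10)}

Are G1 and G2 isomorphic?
No, not isomorphic

The graphs are NOT isomorphic.

Counting edges: G1 has 25 edge(s); G2 has 23 edge(s).
Edge count is an isomorphism invariant (a bijection on vertices induces a bijection on edges), so differing edge counts rule out isomorphism.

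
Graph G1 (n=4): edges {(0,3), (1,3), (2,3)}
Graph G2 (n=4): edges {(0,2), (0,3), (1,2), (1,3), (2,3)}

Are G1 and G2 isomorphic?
No, not isomorphic

The graphs are NOT isomorphic.

Counting edges: G1 has 3 edge(s); G2 has 5 edge(s).
Edge count is an isomorphism invariant (a bijection on vertices induces a bijection on edges), so differing edge counts rule out isomorphism.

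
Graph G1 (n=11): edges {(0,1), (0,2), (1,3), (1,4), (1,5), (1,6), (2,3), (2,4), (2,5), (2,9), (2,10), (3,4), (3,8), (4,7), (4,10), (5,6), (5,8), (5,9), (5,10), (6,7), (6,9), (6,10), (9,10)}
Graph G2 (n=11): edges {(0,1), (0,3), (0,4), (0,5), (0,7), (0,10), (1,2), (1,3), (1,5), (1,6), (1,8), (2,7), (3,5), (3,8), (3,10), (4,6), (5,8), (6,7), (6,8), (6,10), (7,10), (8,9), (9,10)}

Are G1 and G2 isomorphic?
Yes, isomorphic

The graphs are isomorphic.
One valid mapping φ: V(G1) → V(G2): 0→4, 1→6, 2→0, 3→7, 4→10, 5→1, 6→8, 7→9, 8→2, 9→5, 10→3

Verify φ preserves adjacency — for each edge of G1, its image is an edge of G2:
  (0,1) → (φ(0),φ(1)) = (4,6) ∈ E(G2) ✓
  (0,2) → (φ(0),φ(2)) = (0,4) ∈ E(G2) ✓
  (1,3) → (φ(1),φ(3)) = (6,7) ∈ E(G2) ✓
  (1,4) → (φ(1),φ(4)) = (6,10) ∈ E(G2) ✓
  (1,5) → (φ(1),φ(5)) = (1,6) ∈ E(G2) ✓
  (1,6) → (φ(1),φ(6)) = (6,8) ∈ E(G2) ✓
  (2,3) → (φ(2),φ(3)) = (0,7) ∈ E(G2) ✓
  (2,4) → (φ(2),φ(4)) = (0,10) ∈ E(G2) ✓
  (2,5) → (φ(2),φ(5)) = (0,1) ∈ E(G2) ✓
  (2,9) → (φ(2),φ(9)) = (0,5) ∈ E(G2) ✓
  (2,10) → (φ(2),φ(10)) = (0,3) ∈ E(G2) ✓
  (3,4) → (φ(3),φ(4)) = (7,10) ∈ E(G2) ✓
  (3,8) → (φ(3),φ(8)) = (2,7) ∈ E(G2) ✓
  (4,7) → (φ(4),φ(7)) = (9,10) ∈ E(G2) ✓
  (4,10) → (φ(4),φ(10)) = (3,10) ∈ E(G2) ✓
  (5,6) → (φ(5),φ(6)) = (1,8) ∈ E(G2) ✓
  (5,8) → (φ(5),φ(8)) = (1,2) ∈ E(G2) ✓
  (5,9) → (φ(5),φ(9)) = (1,5) ∈ E(G2) ✓
  (5,10) → (φ(5),φ(10)) = (1,3) ∈ E(G2) ✓
  (6,7) → (φ(6),φ(7)) = (8,9) ∈ E(G2) ✓
  (6,9) → (φ(6),φ(9)) = (5,8) ∈ E(G2) ✓
  (6,10) → (φ(6),φ(10)) = (3,8) ∈ E(G2) ✓
  (9,10) → (φ(9),φ(10)) = (3,5) ∈ E(G2) ✓
All 23 edges of G1 map to edges of G2, and |E(G1)| = |E(G2)| = 23, so φ is a bijection on edges as well as vertices. Hence G1 ≅ G2.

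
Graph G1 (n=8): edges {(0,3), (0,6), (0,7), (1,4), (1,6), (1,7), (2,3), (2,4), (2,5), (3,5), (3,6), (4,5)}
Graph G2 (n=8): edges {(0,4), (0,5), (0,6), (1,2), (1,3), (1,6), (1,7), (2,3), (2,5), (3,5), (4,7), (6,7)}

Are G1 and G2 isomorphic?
Yes, isomorphic

The graphs are isomorphic.
One valid mapping φ: V(G1) → V(G2): 0→7, 1→0, 2→3, 3→1, 4→5, 5→2, 6→6, 7→4

Verify φ preserves adjacency — for each edge of G1, its image is an edge of G2:
  (0,3) → (φ(0),φ(3)) = (1,7) ∈ E(G2) ✓
  (0,6) → (φ(0),φ(6)) = (6,7) ∈ E(G2) ✓
  (0,7) → (φ(0),φ(7)) = (4,7) ∈ E(G2) ✓
  (1,4) → (φ(1),φ(4)) = (0,5) ∈ E(G2) ✓
  (1,6) → (φ(1),φ(6)) = (0,6) ∈ E(G2) ✓
  (1,7) → (φ(1),φ(7)) = (0,4) ∈ E(G2) ✓
  (2,3) → (φ(2),φ(3)) = (1,3) ∈ E(G2) ✓
  (2,4) → (φ(2),φ(4)) = (3,5) ∈ E(G2) ✓
  (2,5) → (φ(2),φ(5)) = (2,3) ∈ E(G2) ✓
  (3,5) → (φ(3),φ(5)) = (1,2) ∈ E(G2) ✓
  (3,6) → (φ(3),φ(6)) = (1,6) ∈ E(G2) ✓
  (4,5) → (φ(4),φ(5)) = (2,5) ∈ E(G2) ✓
All 12 edges of G1 map to edges of G2, and |E(G1)| = |E(G2)| = 12, so φ is a bijection on edges as well as vertices. Hence G1 ≅ G2.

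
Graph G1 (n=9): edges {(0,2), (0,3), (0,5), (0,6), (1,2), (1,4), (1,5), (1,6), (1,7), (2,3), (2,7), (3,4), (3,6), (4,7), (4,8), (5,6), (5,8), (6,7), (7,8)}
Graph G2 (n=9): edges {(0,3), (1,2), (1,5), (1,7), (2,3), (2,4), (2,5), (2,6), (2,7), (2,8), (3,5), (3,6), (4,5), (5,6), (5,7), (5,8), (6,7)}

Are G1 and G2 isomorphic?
No, not isomorphic

The graphs are NOT isomorphic.

Counting triangles (3-cliques): G1 has 8, G2 has 12.
Triangle count is an isomorphism invariant, so differing triangle counts rule out isomorphism.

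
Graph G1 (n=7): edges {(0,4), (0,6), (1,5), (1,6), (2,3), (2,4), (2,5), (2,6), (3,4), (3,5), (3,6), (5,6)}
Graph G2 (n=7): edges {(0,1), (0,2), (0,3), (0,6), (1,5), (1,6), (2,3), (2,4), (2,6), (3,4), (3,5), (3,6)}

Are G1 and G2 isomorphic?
Yes, isomorphic

The graphs are isomorphic.
One valid mapping φ: V(G1) → V(G2): 0→5, 1→4, 2→0, 3→6, 4→1, 5→2, 6→3

Verify φ preserves adjacency — for each edge of G1, its image is an edge of G2:
  (0,4) → (φ(0),φ(4)) = (1,5) ∈ E(G2) ✓
  (0,6) → (φ(0),φ(6)) = (3,5) ∈ E(G2) ✓
  (1,5) → (φ(1),φ(5)) = (2,4) ∈ E(G2) ✓
  (1,6) → (φ(1),φ(6)) = (3,4) ∈ E(G2) ✓
  (2,3) → (φ(2),φ(3)) = (0,6) ∈ E(G2) ✓
  (2,4) → (φ(2),φ(4)) = (0,1) ∈ E(G2) ✓
  (2,5) → (φ(2),φ(5)) = (0,2) ∈ E(G2) ✓
  (2,6) → (φ(2),φ(6)) = (0,3) ∈ E(G2) ✓
  (3,4) → (φ(3),φ(4)) = (1,6) ∈ E(G2) ✓
  (3,5) → (φ(3),φ(5)) = (2,6) ∈ E(G2) ✓
  (3,6) → (φ(3),φ(6)) = (3,6) ∈ E(G2) ✓
  (5,6) → (φ(5),φ(6)) = (2,3) ∈ E(G2) ✓
All 12 edges of G1 map to edges of G2, and |E(G1)| = |E(G2)| = 12, so φ is a bijection on edges as well as vertices. Hence G1 ≅ G2.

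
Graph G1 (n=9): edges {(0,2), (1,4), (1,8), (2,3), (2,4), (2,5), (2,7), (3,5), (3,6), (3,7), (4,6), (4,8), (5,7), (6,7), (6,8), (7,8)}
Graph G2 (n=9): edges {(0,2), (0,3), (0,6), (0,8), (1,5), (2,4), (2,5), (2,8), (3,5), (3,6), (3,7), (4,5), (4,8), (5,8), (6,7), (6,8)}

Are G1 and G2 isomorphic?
Yes, isomorphic

The graphs are isomorphic.
One valid mapping φ: V(G1) → V(G2): 0→1, 1→7, 2→5, 3→2, 4→3, 5→4, 6→0, 7→8, 8→6

Verify φ preserves adjacency — for each edge of G1, its image is an edge of G2:
  (0,2) → (φ(0),φ(2)) = (1,5) ∈ E(G2) ✓
  (1,4) → (φ(1),φ(4)) = (3,7) ∈ E(G2) ✓
  (1,8) → (φ(1),φ(8)) = (6,7) ∈ E(G2) ✓
  (2,3) → (φ(2),φ(3)) = (2,5) ∈ E(G2) ✓
  (2,4) → (φ(2),φ(4)) = (3,5) ∈ E(G2) ✓
  (2,5) → (φ(2),φ(5)) = (4,5) ∈ E(G2) ✓
  (2,7) → (φ(2),φ(7)) = (5,8) ∈ E(G2) ✓
  (3,5) → (φ(3),φ(5)) = (2,4) ∈ E(G2) ✓
  (3,6) → (φ(3),φ(6)) = (0,2) ∈ E(G2) ✓
  (3,7) → (φ(3),φ(7)) = (2,8) ∈ E(G2) ✓
  (4,6) → (φ(4),φ(6)) = (0,3) ∈ E(G2) ✓
  (4,8) → (φ(4),φ(8)) = (3,6) ∈ E(G2) ✓
  (5,7) → (φ(5),φ(7)) = (4,8) ∈ E(G2) ✓
  (6,7) → (φ(6),φ(7)) = (0,8) ∈ E(G2) ✓
  (6,8) → (φ(6),φ(8)) = (0,6) ∈ E(G2) ✓
  (7,8) → (φ(7),φ(8)) = (6,8) ∈ E(G2) ✓
All 16 edges of G1 map to edges of G2, and |E(G1)| = |E(G2)| = 16, so φ is a bijection on edges as well as vertices. Hence G1 ≅ G2.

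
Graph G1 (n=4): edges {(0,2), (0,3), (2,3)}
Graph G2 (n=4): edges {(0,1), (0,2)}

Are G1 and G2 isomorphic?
No, not isomorphic

The graphs are NOT isomorphic.

Degrees in G1: deg(0)=2, deg(1)=0, deg(2)=2, deg(3)=2.
Sorted degree sequence of G1: [2, 2, 2, 0].
Degrees in G2: deg(0)=2, deg(1)=1, deg(2)=1, deg(3)=0.
Sorted degree sequence of G2: [2, 1, 1, 0].
The (sorted) degree sequence is an isomorphism invariant, so since G1 and G2 have different degree sequences they cannot be isomorphic.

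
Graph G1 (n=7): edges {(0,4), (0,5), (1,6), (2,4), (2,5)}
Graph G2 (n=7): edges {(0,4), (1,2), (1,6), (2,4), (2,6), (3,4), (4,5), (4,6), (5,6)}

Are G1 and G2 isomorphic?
No, not isomorphic

The graphs are NOT isomorphic.

Degrees in G1: deg(0)=2, deg(1)=1, deg(2)=2, deg(3)=0, deg(4)=2, deg(5)=2, deg(6)=1.
Sorted degree sequence of G1: [2, 2, 2, 2, 1, 1, 0].
Degrees in G2: deg(0)=1, deg(1)=2, deg(2)=3, deg(3)=1, deg(4)=5, deg(5)=2, deg(6)=4.
Sorted degree sequence of G2: [5, 4, 3, 2, 2, 1, 1].
The (sorted) degree sequence is an isomorphism invariant, so since G1 and G2 have different degree sequences they cannot be isomorphic.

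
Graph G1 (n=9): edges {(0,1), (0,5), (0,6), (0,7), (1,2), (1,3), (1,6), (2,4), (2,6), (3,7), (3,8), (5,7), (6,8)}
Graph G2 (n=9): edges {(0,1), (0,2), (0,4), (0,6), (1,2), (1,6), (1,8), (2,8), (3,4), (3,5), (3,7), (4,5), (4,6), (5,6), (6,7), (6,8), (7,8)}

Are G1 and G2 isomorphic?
No, not isomorphic

The graphs are NOT isomorphic.

Counting triangles (3-cliques): G1 has 3, G2 has 8.
Triangle count is an isomorphism invariant, so differing triangle counts rule out isomorphism.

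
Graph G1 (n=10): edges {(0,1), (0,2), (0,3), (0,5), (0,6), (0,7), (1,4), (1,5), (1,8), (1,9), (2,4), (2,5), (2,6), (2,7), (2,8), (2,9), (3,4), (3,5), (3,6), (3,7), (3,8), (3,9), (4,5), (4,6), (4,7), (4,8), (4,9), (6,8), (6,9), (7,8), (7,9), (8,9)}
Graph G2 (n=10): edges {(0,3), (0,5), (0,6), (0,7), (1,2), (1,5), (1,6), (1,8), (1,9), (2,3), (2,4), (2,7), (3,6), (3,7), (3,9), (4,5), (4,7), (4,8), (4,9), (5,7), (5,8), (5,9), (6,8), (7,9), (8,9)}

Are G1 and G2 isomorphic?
No, not isomorphic

The graphs are NOT isomorphic.

Degrees in G1: deg(0)=6, deg(1)=5, deg(2)=7, deg(3)=7, deg(4)=8, deg(5)=5, deg(6)=6, deg(7)=6, deg(8)=7, deg(9)=7.
Sorted degree sequence of G1: [8, 7, 7, 7, 7, 6, 6, 6, 5, 5].
Degrees in G2: deg(0)=4, deg(1)=5, deg(2)=4, deg(3)=5, deg(4)=5, deg(5)=6, deg(6)=4, deg(7)=6, deg(8)=5, deg(9)=6.
Sorted degree sequence of G2: [6, 6, 6, 5, 5, 5, 5, 4, 4, 4].
The (sorted) degree sequence is an isomorphism invariant, so since G1 and G2 have different degree sequences they cannot be isomorphic.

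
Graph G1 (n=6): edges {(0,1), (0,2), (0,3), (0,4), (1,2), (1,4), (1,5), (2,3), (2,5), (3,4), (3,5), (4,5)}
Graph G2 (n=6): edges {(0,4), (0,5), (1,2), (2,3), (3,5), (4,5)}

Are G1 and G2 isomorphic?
No, not isomorphic

The graphs are NOT isomorphic.

Degrees in G1: deg(0)=4, deg(1)=4, deg(2)=4, deg(3)=4, deg(4)=4, deg(5)=4.
Sorted degree sequence of G1: [4, 4, 4, 4, 4, 4].
Degrees in G2: deg(0)=2, deg(1)=1, deg(2)=2, deg(3)=2, deg(4)=2, deg(5)=3.
Sorted degree sequence of G2: [3, 2, 2, 2, 2, 1].
The (sorted) degree sequence is an isomorphism invariant, so since G1 and G2 have different degree sequences they cannot be isomorphic.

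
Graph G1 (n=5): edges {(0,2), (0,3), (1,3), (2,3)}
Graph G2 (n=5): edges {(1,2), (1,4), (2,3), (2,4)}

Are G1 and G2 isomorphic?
Yes, isomorphic

The graphs are isomorphic.
One valid mapping φ: V(G1) → V(G2): 0→1, 1→3, 2→4, 3→2, 4→0

Verify φ preserves adjacency — for each edge of G1, its image is an edge of G2:
  (0,2) → (φ(0),φ(2)) = (1,4) ∈ E(G2) ✓
  (0,3) → (φ(0),φ(3)) = (1,2) ∈ E(G2) ✓
  (1,3) → (φ(1),φ(3)) = (2,3) ∈ E(G2) ✓
  (2,3) → (φ(2),φ(3)) = (2,4) ∈ E(G2) ✓
All 4 edges of G1 map to edges of G2, and |E(G1)| = |E(G2)| = 4, so φ is a bijection on edges as well as vertices. Hence G1 ≅ G2.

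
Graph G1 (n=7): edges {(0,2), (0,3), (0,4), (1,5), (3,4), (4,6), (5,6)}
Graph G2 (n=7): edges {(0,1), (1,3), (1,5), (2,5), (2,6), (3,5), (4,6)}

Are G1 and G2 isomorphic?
Yes, isomorphic

The graphs are isomorphic.
One valid mapping φ: V(G1) → V(G2): 0→1, 1→4, 2→0, 3→3, 4→5, 5→6, 6→2

Verify φ preserves adjacency — for each edge of G1, its image is an edge of G2:
  (0,2) → (φ(0),φ(2)) = (0,1) ∈ E(G2) ✓
  (0,3) → (φ(0),φ(3)) = (1,3) ∈ E(G2) ✓
  (0,4) → (φ(0),φ(4)) = (1,5) ∈ E(G2) ✓
  (1,5) → (φ(1),φ(5)) = (4,6) ∈ E(G2) ✓
  (3,4) → (φ(3),φ(4)) = (3,5) ∈ E(G2) ✓
  (4,6) → (φ(4),φ(6)) = (2,5) ∈ E(G2) ✓
  (5,6) → (φ(5),φ(6)) = (2,6) ∈ E(G2) ✓
All 7 edges of G1 map to edges of G2, and |E(G1)| = |E(G2)| = 7, so φ is a bijection on edges as well as vertices. Hence G1 ≅ G2.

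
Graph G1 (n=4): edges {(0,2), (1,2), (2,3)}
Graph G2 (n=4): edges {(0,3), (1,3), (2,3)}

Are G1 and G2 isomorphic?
Yes, isomorphic

The graphs are isomorphic.
One valid mapping φ: V(G1) → V(G2): 0→2, 1→1, 2→3, 3→0

Verify φ preserves adjacency — for each edge of G1, its image is an edge of G2:
  (0,2) → (φ(0),φ(2)) = (2,3) ∈ E(G2) ✓
  (1,2) → (φ(1),φ(2)) = (1,3) ∈ E(G2) ✓
  (2,3) → (φ(2),φ(3)) = (0,3) ∈ E(G2) ✓
All 3 edges of G1 map to edges of G2, and |E(G1)| = |E(G2)| = 3, so φ is a bijection on edges as well as vertices. Hence G1 ≅ G2.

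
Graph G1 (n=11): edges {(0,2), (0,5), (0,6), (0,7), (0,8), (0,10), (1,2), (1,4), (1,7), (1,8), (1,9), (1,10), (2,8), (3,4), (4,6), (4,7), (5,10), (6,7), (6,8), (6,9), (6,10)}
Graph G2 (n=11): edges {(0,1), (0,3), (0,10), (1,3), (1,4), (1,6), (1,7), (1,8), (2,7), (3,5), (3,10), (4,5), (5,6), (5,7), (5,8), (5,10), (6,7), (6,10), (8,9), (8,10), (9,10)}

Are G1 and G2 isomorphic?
Yes, isomorphic

The graphs are isomorphic.
One valid mapping φ: V(G1) → V(G2): 0→10, 1→1, 2→0, 3→2, 4→7, 5→9, 6→5, 7→6, 8→3, 9→4, 10→8

Verify φ preserves adjacency — for each edge of G1, its image is an edge of G2:
  (0,2) → (φ(0),φ(2)) = (0,10) ∈ E(G2) ✓
  (0,5) → (φ(0),φ(5)) = (9,10) ∈ E(G2) ✓
  (0,6) → (φ(0),φ(6)) = (5,10) ∈ E(G2) ✓
  (0,7) → (φ(0),φ(7)) = (6,10) ∈ E(G2) ✓
  (0,8) → (φ(0),φ(8)) = (3,10) ∈ E(G2) ✓
  (0,10) → (φ(0),φ(10)) = (8,10) ∈ E(G2) ✓
  (1,2) → (φ(1),φ(2)) = (0,1) ∈ E(G2) ✓
  (1,4) → (φ(1),φ(4)) = (1,7) ∈ E(G2) ✓
  (1,7) → (φ(1),φ(7)) = (1,6) ∈ E(G2) ✓
  (1,8) → (φ(1),φ(8)) = (1,3) ∈ E(G2) ✓
  (1,9) → (φ(1),φ(9)) = (1,4) ∈ E(G2) ✓
  (1,10) → (φ(1),φ(10)) = (1,8) ∈ E(G2) ✓
  (2,8) → (φ(2),φ(8)) = (0,3) ∈ E(G2) ✓
  (3,4) → (φ(3),φ(4)) = (2,7) ∈ E(G2) ✓
  (4,6) → (φ(4),φ(6)) = (5,7) ∈ E(G2) ✓
  (4,7) → (φ(4),φ(7)) = (6,7) ∈ E(G2) ✓
  (5,10) → (φ(5),φ(10)) = (8,9) ∈ E(G2) ✓
  (6,7) → (φ(6),φ(7)) = (5,6) ∈ E(G2) ✓
  (6,8) → (φ(6),φ(8)) = (3,5) ∈ E(G2) ✓
  (6,9) → (φ(6),φ(9)) = (4,5) ∈ E(G2) ✓
  (6,10) → (φ(6),φ(10)) = (5,8) ∈ E(G2) ✓
All 21 edges of G1 map to edges of G2, and |E(G1)| = |E(G2)| = 21, so φ is a bijection on edges as well as vertices. Hence G1 ≅ G2.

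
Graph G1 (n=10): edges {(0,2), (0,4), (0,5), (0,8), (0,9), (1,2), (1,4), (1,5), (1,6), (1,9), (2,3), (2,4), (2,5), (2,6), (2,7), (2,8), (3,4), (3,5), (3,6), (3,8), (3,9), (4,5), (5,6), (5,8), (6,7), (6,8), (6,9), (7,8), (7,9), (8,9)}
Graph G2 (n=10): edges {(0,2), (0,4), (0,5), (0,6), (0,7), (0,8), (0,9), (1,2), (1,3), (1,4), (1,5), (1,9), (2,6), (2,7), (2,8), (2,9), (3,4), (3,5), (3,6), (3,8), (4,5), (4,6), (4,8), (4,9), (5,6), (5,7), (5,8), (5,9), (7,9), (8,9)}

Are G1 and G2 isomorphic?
Yes, isomorphic

The graphs are isomorphic.
One valid mapping φ: V(G1) → V(G2): 0→6, 1→1, 2→5, 3→8, 4→3, 5→4, 6→9, 7→7, 8→0, 9→2

Verify φ preserves adjacency — for each edge of G1, its image is an edge of G2:
  (0,2) → (φ(0),φ(2)) = (5,6) ∈ E(G2) ✓
  (0,4) → (φ(0),φ(4)) = (3,6) ∈ E(G2) ✓
  (0,5) → (φ(0),φ(5)) = (4,6) ∈ E(G2) ✓
  (0,8) → (φ(0),φ(8)) = (0,6) ∈ E(G2) ✓
  (0,9) → (φ(0),φ(9)) = (2,6) ∈ E(G2) ✓
  (1,2) → (φ(1),φ(2)) = (1,5) ∈ E(G2) ✓
  (1,4) → (φ(1),φ(4)) = (1,3) ∈ E(G2) ✓
  (1,5) → (φ(1),φ(5)) = (1,4) ∈ E(G2) ✓
  (1,6) → (φ(1),φ(6)) = (1,9) ∈ E(G2) ✓
  (1,9) → (φ(1),φ(9)) = (1,2) ∈ E(G2) ✓
  (2,3) → (φ(2),φ(3)) = (5,8) ∈ E(G2) ✓
  (2,4) → (φ(2),φ(4)) = (3,5) ∈ E(G2) ✓
  (2,5) → (φ(2),φ(5)) = (4,5) ∈ E(G2) ✓
  (2,6) → (φ(2),φ(6)) = (5,9) ∈ E(G2) ✓
  (2,7) → (φ(2),φ(7)) = (5,7) ∈ E(G2) ✓
  (2,8) → (φ(2),φ(8)) = (0,5) ∈ E(G2) ✓
  (3,4) → (φ(3),φ(4)) = (3,8) ∈ E(G2) ✓
  (3,5) → (φ(3),φ(5)) = (4,8) ∈ E(G2) ✓
  (3,6) → (φ(3),φ(6)) = (8,9) ∈ E(G2) ✓
  (3,8) → (φ(3),φ(8)) = (0,8) ∈ E(G2) ✓
  (3,9) → (φ(3),φ(9)) = (2,8) ∈ E(G2) ✓
  (4,5) → (φ(4),φ(5)) = (3,4) ∈ E(G2) ✓
  (5,6) → (φ(5),φ(6)) = (4,9) ∈ E(G2) ✓
  (5,8) → (φ(5),φ(8)) = (0,4) ∈ E(G2) ✓
  (6,7) → (φ(6),φ(7)) = (7,9) ∈ E(G2) ✓
  (6,8) → (φ(6),φ(8)) = (0,9) ∈ E(G2) ✓
  (6,9) → (φ(6),φ(9)) = (2,9) ∈ E(G2) ✓
  (7,8) → (φ(7),φ(8)) = (0,7) ∈ E(G2) ✓
  (7,9) → (φ(7),φ(9)) = (2,7) ∈ E(G2) ✓
  (8,9) → (φ(8),φ(9)) = (0,2) ∈ E(G2) ✓
All 30 edges of G1 map to edges of G2, and |E(G1)| = |E(G2)| = 30, so φ is a bijection on edges as well as vertices. Hence G1 ≅ G2.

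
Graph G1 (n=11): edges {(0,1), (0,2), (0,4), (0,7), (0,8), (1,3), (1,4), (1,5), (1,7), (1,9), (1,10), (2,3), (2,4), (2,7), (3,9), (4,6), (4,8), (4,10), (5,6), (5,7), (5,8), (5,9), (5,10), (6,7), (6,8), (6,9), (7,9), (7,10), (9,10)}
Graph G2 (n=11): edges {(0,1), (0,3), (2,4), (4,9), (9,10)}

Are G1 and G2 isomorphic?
No, not isomorphic

The graphs are NOT isomorphic.

Connected components of G1: 1 component(s) with vertex sets [[0, 1, 2, 3, 4, 5, 6, 7, 8, 9, 10]], sizes [11].
Connected components of G2: 6 component(s) with vertex sets [[5], [6], [7], [8], [0, 1, 3], [2, 4, 9, 10]], sizes [1, 1, 1, 1, 3, 4].
The number of connected components (and the multiset of component sizes) is an isomorphism invariant — an isomorphism maps each component of G1 bijectively onto a component of G2. Since G1 has 1 component(s) and G2 has 6, they cannot be isomorphic.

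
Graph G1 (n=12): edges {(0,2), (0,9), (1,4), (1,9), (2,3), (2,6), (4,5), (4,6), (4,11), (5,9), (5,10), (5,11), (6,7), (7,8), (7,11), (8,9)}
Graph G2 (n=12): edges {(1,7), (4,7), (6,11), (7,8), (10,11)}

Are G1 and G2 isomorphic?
No, not isomorphic

The graphs are NOT isomorphic.

Connected components of G1: 1 component(s) with vertex sets [[0, 1, 2, 3, 4, 5, 6, 7, 8, 9, 10, 11]], sizes [12].
Connected components of G2: 7 component(s) with vertex sets [[0], [2], [3], [5], [9], [6, 10, 11], [1, 4, 7, 8]], sizes [1, 1, 1, 1, 1, 3, 4].
The number of connected components (and the multiset of component sizes) is an isomorphism invariant — an isomorphism maps each component of G1 bijectively onto a component of G2. Since G1 has 1 component(s) and G2 has 7, they cannot be isomorphic.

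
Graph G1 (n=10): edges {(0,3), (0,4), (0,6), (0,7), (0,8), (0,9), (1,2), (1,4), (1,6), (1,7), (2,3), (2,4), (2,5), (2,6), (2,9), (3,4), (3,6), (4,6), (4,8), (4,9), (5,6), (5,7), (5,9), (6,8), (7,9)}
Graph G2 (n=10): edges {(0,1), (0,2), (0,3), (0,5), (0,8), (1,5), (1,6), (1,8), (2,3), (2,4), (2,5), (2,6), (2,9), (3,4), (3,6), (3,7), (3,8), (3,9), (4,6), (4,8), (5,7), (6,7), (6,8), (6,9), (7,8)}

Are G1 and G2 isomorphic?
Yes, isomorphic

The graphs are isomorphic.
One valid mapping φ: V(G1) → V(G2): 0→2, 1→7, 2→8, 3→4, 4→3, 5→1, 6→6, 7→5, 8→9, 9→0

Verify φ preserves adjacency — for each edge of G1, its image is an edge of G2:
  (0,3) → (φ(0),φ(3)) = (2,4) ∈ E(G2) ✓
  (0,4) → (φ(0),φ(4)) = (2,3) ∈ E(G2) ✓
  (0,6) → (φ(0),φ(6)) = (2,6) ∈ E(G2) ✓
  (0,7) → (φ(0),φ(7)) = (2,5) ∈ E(G2) ✓
  (0,8) → (φ(0),φ(8)) = (2,9) ∈ E(G2) ✓
  (0,9) → (φ(0),φ(9)) = (0,2) ∈ E(G2) ✓
  (1,2) → (φ(1),φ(2)) = (7,8) ∈ E(G2) ✓
  (1,4) → (φ(1),φ(4)) = (3,7) ∈ E(G2) ✓
  (1,6) → (φ(1),φ(6)) = (6,7) ∈ E(G2) ✓
  (1,7) → (φ(1),φ(7)) = (5,7) ∈ E(G2) ✓
  (2,3) → (φ(2),φ(3)) = (4,8) ∈ E(G2) ✓
  (2,4) → (φ(2),φ(4)) = (3,8) ∈ E(G2) ✓
  (2,5) → (φ(2),φ(5)) = (1,8) ∈ E(G2) ✓
  (2,6) → (φ(2),φ(6)) = (6,8) ∈ E(G2) ✓
  (2,9) → (φ(2),φ(9)) = (0,8) ∈ E(G2) ✓
  (3,4) → (φ(3),φ(4)) = (3,4) ∈ E(G2) ✓
  (3,6) → (φ(3),φ(6)) = (4,6) ∈ E(G2) ✓
  (4,6) → (φ(4),φ(6)) = (3,6) ∈ E(G2) ✓
  (4,8) → (φ(4),φ(8)) = (3,9) ∈ E(G2) ✓
  (4,9) → (φ(4),φ(9)) = (0,3) ∈ E(G2) ✓
  (5,6) → (φ(5),φ(6)) = (1,6) ∈ E(G2) ✓
  (5,7) → (φ(5),φ(7)) = (1,5) ∈ E(G2) ✓
  (5,9) → (φ(5),φ(9)) = (0,1) ∈ E(G2) ✓
  (6,8) → (φ(6),φ(8)) = (6,9) ∈ E(G2) ✓
  (7,9) → (φ(7),φ(9)) = (0,5) ∈ E(G2) ✓
All 25 edges of G1 map to edges of G2, and |E(G1)| = |E(G2)| = 25, so φ is a bijection on edges as well as vertices. Hence G1 ≅ G2.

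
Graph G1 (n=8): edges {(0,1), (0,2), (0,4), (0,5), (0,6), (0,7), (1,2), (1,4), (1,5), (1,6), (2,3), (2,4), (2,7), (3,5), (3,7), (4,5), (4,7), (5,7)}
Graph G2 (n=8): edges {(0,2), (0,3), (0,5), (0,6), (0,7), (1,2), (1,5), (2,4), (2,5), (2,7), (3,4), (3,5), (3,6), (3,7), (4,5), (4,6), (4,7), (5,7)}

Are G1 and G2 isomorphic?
Yes, isomorphic

The graphs are isomorphic.
One valid mapping φ: V(G1) → V(G2): 0→5, 1→2, 2→4, 3→6, 4→7, 5→0, 6→1, 7→3

Verify φ preserves adjacency — for each edge of G1, its image is an edge of G2:
  (0,1) → (φ(0),φ(1)) = (2,5) ∈ E(G2) ✓
  (0,2) → (φ(0),φ(2)) = (4,5) ∈ E(G2) ✓
  (0,4) → (φ(0),φ(4)) = (5,7) ∈ E(G2) ✓
  (0,5) → (φ(0),φ(5)) = (0,5) ∈ E(G2) ✓
  (0,6) → (φ(0),φ(6)) = (1,5) ∈ E(G2) ✓
  (0,7) → (φ(0),φ(7)) = (3,5) ∈ E(G2) ✓
  (1,2) → (φ(1),φ(2)) = (2,4) ∈ E(G2) ✓
  (1,4) → (φ(1),φ(4)) = (2,7) ∈ E(G2) ✓
  (1,5) → (φ(1),φ(5)) = (0,2) ∈ E(G2) ✓
  (1,6) → (φ(1),φ(6)) = (1,2) ∈ E(G2) ✓
  (2,3) → (φ(2),φ(3)) = (4,6) ∈ E(G2) ✓
  (2,4) → (φ(2),φ(4)) = (4,7) ∈ E(G2) ✓
  (2,7) → (φ(2),φ(7)) = (3,4) ∈ E(G2) ✓
  (3,5) → (φ(3),φ(5)) = (0,6) ∈ E(G2) ✓
  (3,7) → (φ(3),φ(7)) = (3,6) ∈ E(G2) ✓
  (4,5) → (φ(4),φ(5)) = (0,7) ∈ E(G2) ✓
  (4,7) → (φ(4),φ(7)) = (3,7) ∈ E(G2) ✓
  (5,7) → (φ(5),φ(7)) = (0,3) ∈ E(G2) ✓
All 18 edges of G1 map to edges of G2, and |E(G1)| = |E(G2)| = 18, so φ is a bijection on edges as well as vertices. Hence G1 ≅ G2.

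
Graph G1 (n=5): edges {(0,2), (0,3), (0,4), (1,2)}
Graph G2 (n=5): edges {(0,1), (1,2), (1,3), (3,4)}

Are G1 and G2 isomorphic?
Yes, isomorphic

The graphs are isomorphic.
One valid mapping φ: V(G1) → V(G2): 0→1, 1→4, 2→3, 3→0, 4→2

Verify φ preserves adjacency — for each edge of G1, its image is an edge of G2:
  (0,2) → (φ(0),φ(2)) = (1,3) ∈ E(G2) ✓
  (0,3) → (φ(0),φ(3)) = (0,1) ∈ E(G2) ✓
  (0,4) → (φ(0),φ(4)) = (1,2) ∈ E(G2) ✓
  (1,2) → (φ(1),φ(2)) = (3,4) ∈ E(G2) ✓
All 4 edges of G1 map to edges of G2, and |E(G1)| = |E(G2)| = 4, so φ is a bijection on edges as well as vertices. Hence G1 ≅ G2.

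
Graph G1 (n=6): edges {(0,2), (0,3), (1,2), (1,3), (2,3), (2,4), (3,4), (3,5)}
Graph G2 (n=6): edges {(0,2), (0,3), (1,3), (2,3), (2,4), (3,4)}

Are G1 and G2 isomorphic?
No, not isomorphic

The graphs are NOT isomorphic.

Counting edges: G1 has 8 edge(s); G2 has 6 edge(s).
Edge count is an isomorphism invariant (a bijection on vertices induces a bijection on edges), so differing edge counts rule out isomorphism.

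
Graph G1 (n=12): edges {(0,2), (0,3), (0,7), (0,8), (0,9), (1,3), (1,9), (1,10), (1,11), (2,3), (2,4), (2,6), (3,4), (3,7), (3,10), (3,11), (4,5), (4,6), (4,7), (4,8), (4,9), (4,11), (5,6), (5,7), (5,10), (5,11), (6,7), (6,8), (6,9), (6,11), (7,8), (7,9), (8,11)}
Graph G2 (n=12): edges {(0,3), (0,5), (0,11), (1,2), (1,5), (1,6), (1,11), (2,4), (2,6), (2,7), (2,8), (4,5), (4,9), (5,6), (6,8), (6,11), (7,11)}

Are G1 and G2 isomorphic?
No, not isomorphic

The graphs are NOT isomorphic.

Connected components of G1: 1 component(s) with vertex sets [[0, 1, 2, 3, 4, 5, 6, 7, 8, 9, 10, 11]], sizes [12].
Connected components of G2: 2 component(s) with vertex sets [[10], [0, 1, 2, 3, 4, 5, 6, 7, 8, 9, 11]], sizes [1, 11].
The number of connected components (and the multiset of component sizes) is an isomorphism invariant — an isomorphism maps each component of G1 bijectively onto a component of G2. Since G1 has 1 component(s) and G2 has 2, they cannot be isomorphic.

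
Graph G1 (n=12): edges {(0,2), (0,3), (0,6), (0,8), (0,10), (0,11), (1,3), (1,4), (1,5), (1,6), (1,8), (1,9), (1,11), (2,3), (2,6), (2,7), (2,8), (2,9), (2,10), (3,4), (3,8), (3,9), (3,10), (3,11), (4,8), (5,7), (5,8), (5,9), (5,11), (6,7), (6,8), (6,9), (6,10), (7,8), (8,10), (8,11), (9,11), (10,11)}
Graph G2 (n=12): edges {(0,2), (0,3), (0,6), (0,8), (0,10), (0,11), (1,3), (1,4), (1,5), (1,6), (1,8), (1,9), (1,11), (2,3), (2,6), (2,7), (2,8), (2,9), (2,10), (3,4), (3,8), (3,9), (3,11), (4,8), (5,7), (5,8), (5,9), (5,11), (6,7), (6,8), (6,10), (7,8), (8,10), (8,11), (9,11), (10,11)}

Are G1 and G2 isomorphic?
No, not isomorphic

The graphs are NOT isomorphic.

Counting edges: G1 has 38 edge(s); G2 has 36 edge(s).
Edge count is an isomorphism invariant (a bijection on vertices induces a bijection on edges), so differing edge counts rule out isomorphism.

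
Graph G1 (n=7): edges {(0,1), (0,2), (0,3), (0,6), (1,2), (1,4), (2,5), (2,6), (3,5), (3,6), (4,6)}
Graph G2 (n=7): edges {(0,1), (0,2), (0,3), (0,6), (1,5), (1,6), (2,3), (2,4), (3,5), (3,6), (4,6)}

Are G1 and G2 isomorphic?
Yes, isomorphic

The graphs are isomorphic.
One valid mapping φ: V(G1) → V(G2): 0→0, 1→2, 2→3, 3→1, 4→4, 5→5, 6→6

Verify φ preserves adjacency — for each edge of G1, its image is an edge of G2:
  (0,1) → (φ(0),φ(1)) = (0,2) ∈ E(G2) ✓
  (0,2) → (φ(0),φ(2)) = (0,3) ∈ E(G2) ✓
  (0,3) → (φ(0),φ(3)) = (0,1) ∈ E(G2) ✓
  (0,6) → (φ(0),φ(6)) = (0,6) ∈ E(G2) ✓
  (1,2) → (φ(1),φ(2)) = (2,3) ∈ E(G2) ✓
  (1,4) → (φ(1),φ(4)) = (2,4) ∈ E(G2) ✓
  (2,5) → (φ(2),φ(5)) = (3,5) ∈ E(G2) ✓
  (2,6) → (φ(2),φ(6)) = (3,6) ∈ E(G2) ✓
  (3,5) → (φ(3),φ(5)) = (1,5) ∈ E(G2) ✓
  (3,6) → (φ(3),φ(6)) = (1,6) ∈ E(G2) ✓
  (4,6) → (φ(4),φ(6)) = (4,6) ∈ E(G2) ✓
All 11 edges of G1 map to edges of G2, and |E(G1)| = |E(G2)| = 11, so φ is a bijection on edges as well as vertices. Hence G1 ≅ G2.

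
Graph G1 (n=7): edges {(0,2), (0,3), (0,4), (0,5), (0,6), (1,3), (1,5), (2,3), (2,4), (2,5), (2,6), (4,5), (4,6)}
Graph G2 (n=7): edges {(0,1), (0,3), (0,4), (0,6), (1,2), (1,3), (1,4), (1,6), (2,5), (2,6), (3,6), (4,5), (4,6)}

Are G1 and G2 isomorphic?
Yes, isomorphic

The graphs are isomorphic.
One valid mapping φ: V(G1) → V(G2): 0→1, 1→5, 2→6, 3→2, 4→0, 5→4, 6→3

Verify φ preserves adjacency — for each edge of G1, its image is an edge of G2:
  (0,2) → (φ(0),φ(2)) = (1,6) ∈ E(G2) ✓
  (0,3) → (φ(0),φ(3)) = (1,2) ∈ E(G2) ✓
  (0,4) → (φ(0),φ(4)) = (0,1) ∈ E(G2) ✓
  (0,5) → (φ(0),φ(5)) = (1,4) ∈ E(G2) ✓
  (0,6) → (φ(0),φ(6)) = (1,3) ∈ E(G2) ✓
  (1,3) → (φ(1),φ(3)) = (2,5) ∈ E(G2) ✓
  (1,5) → (φ(1),φ(5)) = (4,5) ∈ E(G2) ✓
  (2,3) → (φ(2),φ(3)) = (2,6) ∈ E(G2) ✓
  (2,4) → (φ(2),φ(4)) = (0,6) ∈ E(G2) ✓
  (2,5) → (φ(2),φ(5)) = (4,6) ∈ E(G2) ✓
  (2,6) → (φ(2),φ(6)) = (3,6) ∈ E(G2) ✓
  (4,5) → (φ(4),φ(5)) = (0,4) ∈ E(G2) ✓
  (4,6) → (φ(4),φ(6)) = (0,3) ∈ E(G2) ✓
All 13 edges of G1 map to edges of G2, and |E(G1)| = |E(G2)| = 13, so φ is a bijection on edges as well as vertices. Hence G1 ≅ G2.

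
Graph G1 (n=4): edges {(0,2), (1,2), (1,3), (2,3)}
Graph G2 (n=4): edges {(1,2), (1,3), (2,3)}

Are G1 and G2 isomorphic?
No, not isomorphic

The graphs are NOT isomorphic.

Degrees in G1: deg(0)=1, deg(1)=2, deg(2)=3, deg(3)=2.
Sorted degree sequence of G1: [3, 2, 2, 1].
Degrees in G2: deg(0)=0, deg(1)=2, deg(2)=2, deg(3)=2.
Sorted degree sequence of G2: [2, 2, 2, 0].
The (sorted) degree sequence is an isomorphism invariant, so since G1 and G2 have different degree sequences they cannot be isomorphic.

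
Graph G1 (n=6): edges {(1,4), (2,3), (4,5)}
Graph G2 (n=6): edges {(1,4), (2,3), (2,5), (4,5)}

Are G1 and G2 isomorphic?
No, not isomorphic

The graphs are NOT isomorphic.

Counting edges: G1 has 3 edge(s); G2 has 4 edge(s).
Edge count is an isomorphism invariant (a bijection on vertices induces a bijection on edges), so differing edge counts rule out isomorphism.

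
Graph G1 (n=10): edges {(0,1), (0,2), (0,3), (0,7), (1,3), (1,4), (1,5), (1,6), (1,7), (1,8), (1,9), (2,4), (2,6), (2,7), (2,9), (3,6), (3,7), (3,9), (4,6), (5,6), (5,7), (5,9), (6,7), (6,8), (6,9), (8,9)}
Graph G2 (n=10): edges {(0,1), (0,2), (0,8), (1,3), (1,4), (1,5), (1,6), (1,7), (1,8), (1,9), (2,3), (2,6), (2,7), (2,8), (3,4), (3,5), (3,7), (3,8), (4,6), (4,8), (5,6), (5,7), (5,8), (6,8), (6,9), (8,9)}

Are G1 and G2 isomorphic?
Yes, isomorphic

The graphs are isomorphic.
One valid mapping φ: V(G1) → V(G2): 0→7, 1→1, 2→2, 3→5, 4→0, 5→4, 6→8, 7→3, 8→9, 9→6

Verify φ preserves adjacency — for each edge of G1, its image is an edge of G2:
  (0,1) → (φ(0),φ(1)) = (1,7) ∈ E(G2) ✓
  (0,2) → (φ(0),φ(2)) = (2,7) ∈ E(G2) ✓
  (0,3) → (φ(0),φ(3)) = (5,7) ∈ E(G2) ✓
  (0,7) → (φ(0),φ(7)) = (3,7) ∈ E(G2) ✓
  (1,3) → (φ(1),φ(3)) = (1,5) ∈ E(G2) ✓
  (1,4) → (φ(1),φ(4)) = (0,1) ∈ E(G2) ✓
  (1,5) → (φ(1),φ(5)) = (1,4) ∈ E(G2) ✓
  (1,6) → (φ(1),φ(6)) = (1,8) ∈ E(G2) ✓
  (1,7) → (φ(1),φ(7)) = (1,3) ∈ E(G2) ✓
  (1,8) → (φ(1),φ(8)) = (1,9) ∈ E(G2) ✓
  (1,9) → (φ(1),φ(9)) = (1,6) ∈ E(G2) ✓
  (2,4) → (φ(2),φ(4)) = (0,2) ∈ E(G2) ✓
  (2,6) → (φ(2),φ(6)) = (2,8) ∈ E(G2) ✓
  (2,7) → (φ(2),φ(7)) = (2,3) ∈ E(G2) ✓
  (2,9) → (φ(2),φ(9)) = (2,6) ∈ E(G2) ✓
  (3,6) → (φ(3),φ(6)) = (5,8) ∈ E(G2) ✓
  (3,7) → (φ(3),φ(7)) = (3,5) ∈ E(G2) ✓
  (3,9) → (φ(3),φ(9)) = (5,6) ∈ E(G2) ✓
  (4,6) → (φ(4),φ(6)) = (0,8) ∈ E(G2) ✓
  (5,6) → (φ(5),φ(6)) = (4,8) ∈ E(G2) ✓
  (5,7) → (φ(5),φ(7)) = (3,4) ∈ E(G2) ✓
  (5,9) → (φ(5),φ(9)) = (4,6) ∈ E(G2) ✓
  (6,7) → (φ(6),φ(7)) = (3,8) ∈ E(G2) ✓
  (6,8) → (φ(6),φ(8)) = (8,9) ∈ E(G2) ✓
  (6,9) → (φ(6),φ(9)) = (6,8) ∈ E(G2) ✓
  (8,9) → (φ(8),φ(9)) = (6,9) ∈ E(G2) ✓
All 26 edges of G1 map to edges of G2, and |E(G1)| = |E(G2)| = 26, so φ is a bijection on edges as well as vertices. Hence G1 ≅ G2.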